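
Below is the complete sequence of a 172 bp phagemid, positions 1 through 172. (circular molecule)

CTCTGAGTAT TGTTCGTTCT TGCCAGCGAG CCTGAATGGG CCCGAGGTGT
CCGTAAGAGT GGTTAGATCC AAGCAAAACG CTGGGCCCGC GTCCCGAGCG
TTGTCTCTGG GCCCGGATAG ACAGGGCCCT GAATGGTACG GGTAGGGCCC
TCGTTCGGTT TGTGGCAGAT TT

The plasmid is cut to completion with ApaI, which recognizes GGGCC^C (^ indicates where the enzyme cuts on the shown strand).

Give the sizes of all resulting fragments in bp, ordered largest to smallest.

ApaI sites (GGGCCC) start at positions 38, 83, 109, 124, 145.
ApaI cuts after base 5 of each site (before the last base), so after positions 42, 87, 113, 128, 149.
Circular molecule, 5 cuts → 5 fragments:
  43–87 → 45 bp
  88–113 → 26 bp
  114–128 → 15 bp
  129–149 → 21 bp
  150–172 then 1–42 → 23 + 42 = 65 bp
Sorted largest to smallest: 65, 45, 26, 21, 15 bp.

65, 45, 26, 21, 15 bp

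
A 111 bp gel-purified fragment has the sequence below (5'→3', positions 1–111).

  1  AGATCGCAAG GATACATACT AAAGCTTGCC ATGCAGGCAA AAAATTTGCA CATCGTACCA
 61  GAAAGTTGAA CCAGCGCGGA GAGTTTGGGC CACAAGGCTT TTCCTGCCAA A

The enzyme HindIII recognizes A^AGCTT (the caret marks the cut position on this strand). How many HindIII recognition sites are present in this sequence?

AAGCTT occurs starting at position 22.
HindIII cuts at 1 site.

1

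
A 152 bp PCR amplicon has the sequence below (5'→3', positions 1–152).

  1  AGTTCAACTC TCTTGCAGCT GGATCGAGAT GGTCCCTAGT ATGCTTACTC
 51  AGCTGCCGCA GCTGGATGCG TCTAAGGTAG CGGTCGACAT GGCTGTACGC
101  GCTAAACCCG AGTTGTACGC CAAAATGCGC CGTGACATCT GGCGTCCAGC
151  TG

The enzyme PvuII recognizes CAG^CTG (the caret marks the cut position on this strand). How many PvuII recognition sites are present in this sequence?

4

CAGCTG occurs starting at positions 16, 50, 59, 147.
PvuII cuts at 4 sites.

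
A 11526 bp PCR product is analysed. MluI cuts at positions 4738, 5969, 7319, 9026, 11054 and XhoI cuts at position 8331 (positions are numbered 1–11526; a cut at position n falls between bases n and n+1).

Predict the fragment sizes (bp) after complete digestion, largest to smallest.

Combined cut positions (sorted): 4738, 5969, 7319, 8331, 9026, 11054.
Linear molecule, 6 cuts → 7 fragments:
  4738 − 0 = 4738 bp
  5969 − 4738 = 1231 bp
  7319 − 5969 = 1350 bp
  8331 − 7319 = 1012 bp
  9026 − 8331 = 695 bp
  11054 − 9026 = 2028 bp
  11526 − 11054 = 472 bp
Sorted largest to smallest: 4738, 2028, 1350, 1231, 1012, 695, 472 bp.

4738, 2028, 1350, 1231, 1012, 695, 472 bp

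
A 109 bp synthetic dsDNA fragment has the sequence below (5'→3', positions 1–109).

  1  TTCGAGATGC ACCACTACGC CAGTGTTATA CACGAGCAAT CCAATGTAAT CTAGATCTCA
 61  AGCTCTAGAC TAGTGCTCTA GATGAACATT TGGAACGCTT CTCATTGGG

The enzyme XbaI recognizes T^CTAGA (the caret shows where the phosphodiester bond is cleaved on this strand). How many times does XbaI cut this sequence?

TCTAGA occurs starting at positions 50, 64, 77.
XbaI cuts at 3 sites.

3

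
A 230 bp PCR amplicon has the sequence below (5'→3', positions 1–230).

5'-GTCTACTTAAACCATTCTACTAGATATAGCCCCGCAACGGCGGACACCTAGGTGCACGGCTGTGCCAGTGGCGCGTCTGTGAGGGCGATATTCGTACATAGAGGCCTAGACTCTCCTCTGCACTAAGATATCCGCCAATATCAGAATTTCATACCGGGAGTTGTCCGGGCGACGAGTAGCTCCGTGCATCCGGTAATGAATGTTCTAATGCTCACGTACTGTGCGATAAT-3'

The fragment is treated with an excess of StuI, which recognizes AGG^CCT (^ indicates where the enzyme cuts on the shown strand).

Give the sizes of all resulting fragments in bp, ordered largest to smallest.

The StuI site (AGGCCT) starts at position 102.
StuI cuts after base 3 of each site, so after position 104.
Linear molecule, 1 cut → 2 fragments:
  1–104 → 104 bp
  105–230 → 126 bp
Sorted largest to smallest: 126, 104 bp.

126, 104 bp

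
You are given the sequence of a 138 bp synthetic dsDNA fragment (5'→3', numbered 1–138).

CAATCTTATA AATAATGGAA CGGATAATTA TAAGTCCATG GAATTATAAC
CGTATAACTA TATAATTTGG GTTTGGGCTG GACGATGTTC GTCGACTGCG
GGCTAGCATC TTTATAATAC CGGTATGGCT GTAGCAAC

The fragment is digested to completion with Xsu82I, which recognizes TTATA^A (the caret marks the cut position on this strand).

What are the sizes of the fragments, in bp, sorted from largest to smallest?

Xsu82I sites (TTATAA) start at positions 6, 28, 44, 112.
Xsu82I cuts after base 5 of each site (before the last base), so after positions 10, 32, 48, 116.
Linear molecule, 4 cuts → 5 fragments:
  1–10 → 10 bp
  11–32 → 22 bp
  33–48 → 16 bp
  49–116 → 68 bp
  117–138 → 22 bp
Sorted largest to smallest: 68, 22, 22, 16, 10 bp.

68, 22, 22, 16, 10 bp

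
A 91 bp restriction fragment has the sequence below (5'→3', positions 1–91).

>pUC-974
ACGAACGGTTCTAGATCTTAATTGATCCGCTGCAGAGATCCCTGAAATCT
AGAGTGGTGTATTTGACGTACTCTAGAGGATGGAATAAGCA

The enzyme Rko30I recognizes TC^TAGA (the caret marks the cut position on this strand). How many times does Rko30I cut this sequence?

TCTAGA occurs starting at positions 10, 48, 72.
Rko30I cuts at 3 sites.

3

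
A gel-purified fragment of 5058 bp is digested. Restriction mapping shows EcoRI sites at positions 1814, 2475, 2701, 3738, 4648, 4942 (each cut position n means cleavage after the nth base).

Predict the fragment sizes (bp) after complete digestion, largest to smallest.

1814, 1037, 910, 661, 294, 226, 116 bp

Linear molecule, 6 cuts → 7 fragments:
  1814 − 0 = 1814 bp
  2475 − 1814 = 661 bp
  2701 − 2475 = 226 bp
  3738 − 2701 = 1037 bp
  4648 − 3738 = 910 bp
  4942 − 4648 = 294 bp
  5058 − 4942 = 116 bp
Sorted largest to smallest: 1814, 1037, 910, 661, 294, 226, 116 bp.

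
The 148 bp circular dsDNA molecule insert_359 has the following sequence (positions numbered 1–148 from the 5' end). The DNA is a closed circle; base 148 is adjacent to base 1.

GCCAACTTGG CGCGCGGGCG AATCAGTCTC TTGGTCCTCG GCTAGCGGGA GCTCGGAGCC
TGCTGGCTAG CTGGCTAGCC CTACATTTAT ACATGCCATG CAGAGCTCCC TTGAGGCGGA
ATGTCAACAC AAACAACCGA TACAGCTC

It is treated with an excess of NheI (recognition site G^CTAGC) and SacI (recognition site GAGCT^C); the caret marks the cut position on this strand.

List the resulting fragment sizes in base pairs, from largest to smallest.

82, 33, 13, 12, 8 bp

NheI sites (GCTAGC) start at positions 41, 66, 74.
NheI cuts after the first base of each site, so after positions 41, 66, 74.
SacI sites (GAGCTC) start at positions 49, 103.
SacI cuts after base 5 of each site (before the last base), so after positions 53, 107.
Combined cut positions: 41, 53, 66, 74, 107.
Circular molecule, 5 cuts → 5 fragments:
  42–53 → 12 bp
  54–66 → 13 bp
  67–74 → 8 bp
  75–107 → 33 bp
  108–148 then 1–41 → 41 + 41 = 82 bp
Sorted largest to smallest: 82, 33, 13, 12, 8 bp.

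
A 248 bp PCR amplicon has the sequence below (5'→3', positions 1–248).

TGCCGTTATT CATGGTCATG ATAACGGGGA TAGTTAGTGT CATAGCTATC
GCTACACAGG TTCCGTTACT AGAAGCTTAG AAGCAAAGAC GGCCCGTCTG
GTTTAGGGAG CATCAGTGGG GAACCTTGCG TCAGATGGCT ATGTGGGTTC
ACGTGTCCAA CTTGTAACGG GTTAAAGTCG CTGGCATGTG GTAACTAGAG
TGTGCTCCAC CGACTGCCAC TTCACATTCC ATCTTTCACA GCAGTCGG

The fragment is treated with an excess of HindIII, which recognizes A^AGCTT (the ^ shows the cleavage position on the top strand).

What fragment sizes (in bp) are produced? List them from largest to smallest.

The HindIII site (AAGCTT) starts at position 73.
HindIII cuts after the first base of each site, so after position 73.
Linear molecule, 1 cut → 2 fragments:
  1–73 → 73 bp
  74–248 → 175 bp
Sorted largest to smallest: 175, 73 bp.

175, 73 bp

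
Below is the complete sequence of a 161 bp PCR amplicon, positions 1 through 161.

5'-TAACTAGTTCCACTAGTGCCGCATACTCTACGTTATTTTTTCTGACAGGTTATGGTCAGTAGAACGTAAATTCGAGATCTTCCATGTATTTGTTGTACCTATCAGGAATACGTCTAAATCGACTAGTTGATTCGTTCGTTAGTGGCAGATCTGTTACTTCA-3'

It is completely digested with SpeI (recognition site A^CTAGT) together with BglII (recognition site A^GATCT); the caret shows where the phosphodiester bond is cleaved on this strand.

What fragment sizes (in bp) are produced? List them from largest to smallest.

SpeI sites (ACTAGT) start at positions 3, 12, 122.
SpeI cuts after the first base of each site, so after positions 3, 12, 122.
BglII sites (AGATCT) start at positions 75, 147.
BglII cuts after the first base of each site, so after positions 75, 147.
Combined cut positions: 3, 12, 75, 122, 147.
Linear molecule, 5 cuts → 6 fragments:
  1–3 → 3 bp
  4–12 → 9 bp
  13–75 → 63 bp
  76–122 → 47 bp
  123–147 → 25 bp
  148–161 → 14 bp
Sorted largest to smallest: 63, 47, 25, 14, 9, 3 bp.

63, 47, 25, 14, 9, 3 bp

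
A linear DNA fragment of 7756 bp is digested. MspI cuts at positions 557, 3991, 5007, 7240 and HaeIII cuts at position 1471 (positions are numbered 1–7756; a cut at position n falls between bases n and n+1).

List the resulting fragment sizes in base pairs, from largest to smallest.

Combined cut positions (sorted): 557, 1471, 3991, 5007, 7240.
Linear molecule, 5 cuts → 6 fragments:
  557 − 0 = 557 bp
  1471 − 557 = 914 bp
  3991 − 1471 = 2520 bp
  5007 − 3991 = 1016 bp
  7240 − 5007 = 2233 bp
  7756 − 7240 = 516 bp
Sorted largest to smallest: 2520, 2233, 1016, 914, 557, 516 bp.

2520, 2233, 1016, 914, 557, 516 bp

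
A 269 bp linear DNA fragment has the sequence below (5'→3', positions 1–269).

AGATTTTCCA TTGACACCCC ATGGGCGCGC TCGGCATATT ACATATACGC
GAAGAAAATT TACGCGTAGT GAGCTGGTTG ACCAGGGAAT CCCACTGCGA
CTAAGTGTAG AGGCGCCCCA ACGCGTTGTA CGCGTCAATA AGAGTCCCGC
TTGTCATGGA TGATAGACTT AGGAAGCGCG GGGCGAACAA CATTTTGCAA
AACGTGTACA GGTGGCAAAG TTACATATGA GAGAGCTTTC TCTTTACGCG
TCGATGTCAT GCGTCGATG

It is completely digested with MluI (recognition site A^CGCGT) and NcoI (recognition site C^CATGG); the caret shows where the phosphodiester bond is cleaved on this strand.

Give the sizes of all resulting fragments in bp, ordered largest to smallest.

116, 59, 43, 23, 19, 9 bp

MluI sites (ACGCGT) start at positions 62, 121, 130, 246.
MluI cuts after the first base of each site, so after positions 62, 121, 130, 246.
The NcoI site (CCATGG) starts at position 19.
NcoI cuts after the first base of each site, so after position 19.
Combined cut positions: 19, 62, 121, 130, 246.
Linear molecule, 5 cuts → 6 fragments:
  1–19 → 19 bp
  20–62 → 43 bp
  63–121 → 59 bp
  122–130 → 9 bp
  131–246 → 116 bp
  247–269 → 23 bp
Sorted largest to smallest: 116, 59, 43, 23, 19, 9 bp.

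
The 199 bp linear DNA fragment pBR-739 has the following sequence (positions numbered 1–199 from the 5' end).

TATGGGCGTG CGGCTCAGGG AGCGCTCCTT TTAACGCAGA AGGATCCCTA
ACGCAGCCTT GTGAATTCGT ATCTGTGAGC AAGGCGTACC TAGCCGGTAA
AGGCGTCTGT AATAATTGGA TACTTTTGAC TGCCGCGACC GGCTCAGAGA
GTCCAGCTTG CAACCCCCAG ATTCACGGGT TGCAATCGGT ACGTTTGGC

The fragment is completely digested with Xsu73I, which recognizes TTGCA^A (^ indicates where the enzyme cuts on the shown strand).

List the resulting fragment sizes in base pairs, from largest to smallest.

162, 22, 15 bp

Xsu73I sites (TTGCAA) start at positions 158, 180.
Xsu73I cuts after base 5 of each site (before the last base), so after positions 162, 184.
Linear molecule, 2 cuts → 3 fragments:
  1–162 → 162 bp
  163–184 → 22 bp
  185–199 → 15 bp
Sorted largest to smallest: 162, 22, 15 bp.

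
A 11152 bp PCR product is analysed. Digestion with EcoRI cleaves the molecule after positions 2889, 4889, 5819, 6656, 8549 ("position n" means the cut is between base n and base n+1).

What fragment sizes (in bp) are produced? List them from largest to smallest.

Linear molecule, 5 cuts → 6 fragments:
  2889 − 0 = 2889 bp
  4889 − 2889 = 2000 bp
  5819 − 4889 = 930 bp
  6656 − 5819 = 837 bp
  8549 − 6656 = 1893 bp
  11152 − 8549 = 2603 bp
Sorted largest to smallest: 2889, 2603, 2000, 1893, 930, 837 bp.

2889, 2603, 2000, 1893, 930, 837 bp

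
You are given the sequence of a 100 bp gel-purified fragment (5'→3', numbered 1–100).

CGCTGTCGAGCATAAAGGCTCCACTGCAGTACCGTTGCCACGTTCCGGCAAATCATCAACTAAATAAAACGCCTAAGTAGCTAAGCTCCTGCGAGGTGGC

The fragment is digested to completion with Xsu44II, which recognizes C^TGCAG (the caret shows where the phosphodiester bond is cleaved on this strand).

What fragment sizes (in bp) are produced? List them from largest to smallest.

The Xsu44II site (CTGCAG) starts at position 24.
Xsu44II cuts after the first base of each site, so after position 24.
Linear molecule, 1 cut → 2 fragments:
  1–24 → 24 bp
  25–100 → 76 bp
Sorted largest to smallest: 76, 24 bp.

76, 24 bp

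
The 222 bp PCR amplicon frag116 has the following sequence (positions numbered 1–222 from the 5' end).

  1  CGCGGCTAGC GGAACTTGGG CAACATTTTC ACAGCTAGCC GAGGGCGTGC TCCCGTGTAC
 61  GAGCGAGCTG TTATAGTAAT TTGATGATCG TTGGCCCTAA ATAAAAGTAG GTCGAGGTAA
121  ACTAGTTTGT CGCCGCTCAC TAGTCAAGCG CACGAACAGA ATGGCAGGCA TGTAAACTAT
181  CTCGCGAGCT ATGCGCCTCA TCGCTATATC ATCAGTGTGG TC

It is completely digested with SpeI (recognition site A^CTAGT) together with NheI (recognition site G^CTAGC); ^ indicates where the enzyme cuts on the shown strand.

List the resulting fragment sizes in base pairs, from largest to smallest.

SpeI sites (ACTAGT) start at positions 121, 139.
SpeI cuts after the first base of each site, so after positions 121, 139.
NheI sites (GCTAGC) start at positions 5, 34.
NheI cuts after the first base of each site, so after positions 5, 34.
Combined cut positions: 5, 34, 121, 139.
Linear molecule, 4 cuts → 5 fragments:
  1–5 → 5 bp
  6–34 → 29 bp
  35–121 → 87 bp
  122–139 → 18 bp
  140–222 → 83 bp
Sorted largest to smallest: 87, 83, 29, 18, 5 bp.

87, 83, 29, 18, 5 bp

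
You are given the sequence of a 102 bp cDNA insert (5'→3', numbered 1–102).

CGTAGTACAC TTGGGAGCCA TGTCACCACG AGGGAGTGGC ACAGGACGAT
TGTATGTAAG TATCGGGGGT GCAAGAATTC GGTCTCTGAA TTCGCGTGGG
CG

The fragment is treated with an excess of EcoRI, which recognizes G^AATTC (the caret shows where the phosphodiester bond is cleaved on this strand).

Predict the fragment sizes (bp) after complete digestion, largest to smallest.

75, 14, 13 bp

EcoRI sites (GAATTC) start at positions 75, 88.
EcoRI cuts after the first base of each site, so after positions 75, 88.
Linear molecule, 2 cuts → 3 fragments:
  1–75 → 75 bp
  76–88 → 13 bp
  89–102 → 14 bp
Sorted largest to smallest: 75, 14, 13 bp.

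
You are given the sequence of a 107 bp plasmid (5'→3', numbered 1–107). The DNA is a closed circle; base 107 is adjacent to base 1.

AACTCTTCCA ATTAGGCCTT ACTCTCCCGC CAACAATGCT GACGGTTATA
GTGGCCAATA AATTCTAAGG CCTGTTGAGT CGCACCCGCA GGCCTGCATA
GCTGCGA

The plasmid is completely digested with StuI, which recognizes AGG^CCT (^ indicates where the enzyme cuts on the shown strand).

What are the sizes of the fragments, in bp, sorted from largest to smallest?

StuI sites (AGGCCT) start at positions 14, 68, 90.
StuI cuts after base 3 of each site, so after positions 16, 70, 92.
Circular molecule, 3 cuts → 3 fragments:
  17–70 → 54 bp
  71–92 → 22 bp
  93–107 then 1–16 → 15 + 16 = 31 bp
Sorted largest to smallest: 54, 31, 22 bp.

54, 31, 22 bp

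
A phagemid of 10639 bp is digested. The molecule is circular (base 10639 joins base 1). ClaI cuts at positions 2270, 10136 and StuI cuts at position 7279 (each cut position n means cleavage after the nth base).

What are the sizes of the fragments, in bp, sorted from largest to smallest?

Combined cut positions (sorted): 2270, 7279, 10136.
Circular molecule, 3 cuts → 3 fragments:
  7279 − 2270 = 5009 bp
  10136 − 7279 = 2857 bp
  wrap: 10639 − 10136 + 2270 = 2773 bp
Sorted largest to smallest: 5009, 2857, 2773 bp.

5009, 2857, 2773 bp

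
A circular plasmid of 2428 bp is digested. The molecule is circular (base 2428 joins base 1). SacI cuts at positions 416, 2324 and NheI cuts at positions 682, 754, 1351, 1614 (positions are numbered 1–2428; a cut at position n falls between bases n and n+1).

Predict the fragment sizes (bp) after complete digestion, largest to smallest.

710, 597, 520, 266, 263, 72 bp

Combined cut positions (sorted): 416, 682, 754, 1351, 1614, 2324.
Circular molecule, 6 cuts → 6 fragments:
  682 − 416 = 266 bp
  754 − 682 = 72 bp
  1351 − 754 = 597 bp
  1614 − 1351 = 263 bp
  2324 − 1614 = 710 bp
  wrap: 2428 − 2324 + 416 = 520 bp
Sorted largest to smallest: 710, 597, 520, 266, 263, 72 bp.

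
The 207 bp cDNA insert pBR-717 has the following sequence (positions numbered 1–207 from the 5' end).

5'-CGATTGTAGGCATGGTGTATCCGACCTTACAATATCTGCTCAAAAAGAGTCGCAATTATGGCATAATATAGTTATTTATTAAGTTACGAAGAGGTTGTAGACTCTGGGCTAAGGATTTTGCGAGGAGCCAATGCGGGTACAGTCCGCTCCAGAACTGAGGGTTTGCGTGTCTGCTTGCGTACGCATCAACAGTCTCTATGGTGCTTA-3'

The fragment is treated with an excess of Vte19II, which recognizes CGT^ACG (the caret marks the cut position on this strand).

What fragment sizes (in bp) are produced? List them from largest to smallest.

The Vte19II site (CGTACG) starts at position 178.
Vte19II cuts after base 3 of each site, so after position 180.
Linear molecule, 1 cut → 2 fragments:
  1–180 → 180 bp
  181–207 → 27 bp
Sorted largest to smallest: 180, 27 bp.

180, 27 bp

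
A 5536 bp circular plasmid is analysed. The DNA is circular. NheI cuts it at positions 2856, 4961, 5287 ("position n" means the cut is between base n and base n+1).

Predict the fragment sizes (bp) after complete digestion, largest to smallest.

3105, 2105, 326 bp

Circular molecule, 3 cuts → 3 fragments:
  4961 − 2856 = 2105 bp
  5287 − 4961 = 326 bp
  wrap: 5536 − 5287 + 2856 = 3105 bp
Sorted largest to smallest: 3105, 2105, 326 bp.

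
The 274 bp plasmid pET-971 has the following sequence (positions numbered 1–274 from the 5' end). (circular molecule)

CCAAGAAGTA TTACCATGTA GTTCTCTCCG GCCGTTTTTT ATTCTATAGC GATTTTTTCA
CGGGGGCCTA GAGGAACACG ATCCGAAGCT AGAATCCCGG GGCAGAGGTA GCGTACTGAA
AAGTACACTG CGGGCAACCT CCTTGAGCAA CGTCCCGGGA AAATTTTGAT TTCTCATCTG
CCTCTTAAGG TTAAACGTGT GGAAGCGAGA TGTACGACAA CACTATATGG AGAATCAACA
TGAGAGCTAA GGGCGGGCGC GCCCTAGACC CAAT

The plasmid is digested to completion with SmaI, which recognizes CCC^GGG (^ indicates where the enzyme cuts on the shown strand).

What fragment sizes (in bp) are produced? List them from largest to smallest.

SmaI sites (CCCGGG) start at positions 96, 154.
SmaI cuts after base 3 of each site, so after positions 98, 156.
Circular molecule, 2 cuts → 2 fragments:
  99–156 → 58 bp
  157–274 then 1–98 → 118 + 98 = 216 bp
Sorted largest to smallest: 216, 58 bp.

216, 58 bp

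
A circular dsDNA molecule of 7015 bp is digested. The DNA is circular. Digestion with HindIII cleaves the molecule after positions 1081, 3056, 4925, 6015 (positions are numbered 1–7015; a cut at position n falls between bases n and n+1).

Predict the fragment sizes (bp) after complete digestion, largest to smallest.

Circular molecule, 4 cuts → 4 fragments:
  3056 − 1081 = 1975 bp
  4925 − 3056 = 1869 bp
  6015 − 4925 = 1090 bp
  wrap: 7015 − 6015 + 1081 = 2081 bp
Sorted largest to smallest: 2081, 1975, 1869, 1090 bp.

2081, 1975, 1869, 1090 bp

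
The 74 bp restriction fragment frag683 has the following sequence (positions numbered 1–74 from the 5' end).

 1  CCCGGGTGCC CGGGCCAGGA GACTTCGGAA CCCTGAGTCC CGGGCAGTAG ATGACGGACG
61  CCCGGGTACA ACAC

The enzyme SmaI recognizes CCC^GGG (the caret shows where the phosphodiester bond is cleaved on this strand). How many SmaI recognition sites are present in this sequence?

CCCGGG occurs starting at positions 1, 9, 39, 61.
SmaI cuts at 4 sites.

4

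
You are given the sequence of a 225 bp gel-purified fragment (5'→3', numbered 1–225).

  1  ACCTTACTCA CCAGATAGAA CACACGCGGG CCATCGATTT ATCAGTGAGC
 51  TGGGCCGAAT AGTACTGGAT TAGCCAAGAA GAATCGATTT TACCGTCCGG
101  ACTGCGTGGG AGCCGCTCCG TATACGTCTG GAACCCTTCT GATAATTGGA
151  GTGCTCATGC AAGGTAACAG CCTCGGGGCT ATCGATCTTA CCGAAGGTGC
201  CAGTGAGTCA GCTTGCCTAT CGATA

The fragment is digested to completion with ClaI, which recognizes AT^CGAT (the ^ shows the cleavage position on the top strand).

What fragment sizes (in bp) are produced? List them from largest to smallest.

ClaI sites (ATCGAT) start at positions 33, 83, 181, 219.
ClaI cuts after base 2 of each site, so after positions 34, 84, 182, 220.
Linear molecule, 4 cuts → 5 fragments:
  1–34 → 34 bp
  35–84 → 50 bp
  85–182 → 98 bp
  183–220 → 38 bp
  221–225 → 5 bp
Sorted largest to smallest: 98, 50, 38, 34, 5 bp.

98, 50, 38, 34, 5 bp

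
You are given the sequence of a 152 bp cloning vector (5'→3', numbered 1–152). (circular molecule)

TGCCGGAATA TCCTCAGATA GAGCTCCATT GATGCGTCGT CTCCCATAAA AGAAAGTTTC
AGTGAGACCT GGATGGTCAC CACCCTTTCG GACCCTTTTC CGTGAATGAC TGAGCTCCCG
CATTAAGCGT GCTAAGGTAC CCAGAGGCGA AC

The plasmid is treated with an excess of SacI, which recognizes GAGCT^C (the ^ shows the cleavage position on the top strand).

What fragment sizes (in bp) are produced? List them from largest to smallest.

91, 61 bp

SacI sites (GAGCTC) start at positions 21, 112.
SacI cuts after base 5 of each site (before the last base), so after positions 25, 116.
Circular molecule, 2 cuts → 2 fragments:
  26–116 → 91 bp
  117–152 then 1–25 → 36 + 25 = 61 bp
Sorted largest to smallest: 91, 61 bp.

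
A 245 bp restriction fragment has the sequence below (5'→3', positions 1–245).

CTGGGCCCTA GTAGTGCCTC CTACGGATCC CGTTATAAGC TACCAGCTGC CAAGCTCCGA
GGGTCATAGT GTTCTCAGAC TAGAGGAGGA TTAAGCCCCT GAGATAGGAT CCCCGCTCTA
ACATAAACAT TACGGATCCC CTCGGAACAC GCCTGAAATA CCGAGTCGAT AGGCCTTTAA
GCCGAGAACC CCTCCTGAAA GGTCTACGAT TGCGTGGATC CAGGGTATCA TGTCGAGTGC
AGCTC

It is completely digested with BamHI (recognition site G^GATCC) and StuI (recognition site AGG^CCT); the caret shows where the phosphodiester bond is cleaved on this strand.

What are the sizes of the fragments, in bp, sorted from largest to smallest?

BamHI sites (GGATCC) start at positions 25, 107, 134, 216.
BamHI cuts after the first base of each site, so after positions 25, 107, 134, 216.
The StuI site (AGGCCT) starts at position 171.
StuI cuts after base 3 of each site, so after position 173.
Combined cut positions: 25, 107, 134, 173, 216.
Linear molecule, 5 cuts → 6 fragments:
  1–25 → 25 bp
  26–107 → 82 bp
  108–134 → 27 bp
  135–173 → 39 bp
  174–216 → 43 bp
  217–245 → 29 bp
Sorted largest to smallest: 82, 43, 39, 29, 27, 25 bp.

82, 43, 39, 29, 27, 25 bp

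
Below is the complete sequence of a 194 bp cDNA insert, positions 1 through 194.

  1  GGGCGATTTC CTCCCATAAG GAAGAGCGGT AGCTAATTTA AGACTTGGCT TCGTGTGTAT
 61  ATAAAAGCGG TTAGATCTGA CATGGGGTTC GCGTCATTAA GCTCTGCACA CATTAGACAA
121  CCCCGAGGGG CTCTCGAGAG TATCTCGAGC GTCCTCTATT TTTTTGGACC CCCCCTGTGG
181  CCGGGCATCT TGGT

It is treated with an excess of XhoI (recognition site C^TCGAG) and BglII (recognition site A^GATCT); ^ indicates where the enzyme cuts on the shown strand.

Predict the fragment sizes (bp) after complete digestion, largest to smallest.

73, 60, 50, 11 bp

XhoI sites (CTCGAG) start at positions 133, 144.
XhoI cuts after the first base of each site, so after positions 133, 144.
The BglII site (AGATCT) starts at position 73.
BglII cuts after the first base of each site, so after position 73.
Combined cut positions: 73, 133, 144.
Linear molecule, 3 cuts → 4 fragments:
  1–73 → 73 bp
  74–133 → 60 bp
  134–144 → 11 bp
  145–194 → 50 bp
Sorted largest to smallest: 73, 60, 50, 11 bp.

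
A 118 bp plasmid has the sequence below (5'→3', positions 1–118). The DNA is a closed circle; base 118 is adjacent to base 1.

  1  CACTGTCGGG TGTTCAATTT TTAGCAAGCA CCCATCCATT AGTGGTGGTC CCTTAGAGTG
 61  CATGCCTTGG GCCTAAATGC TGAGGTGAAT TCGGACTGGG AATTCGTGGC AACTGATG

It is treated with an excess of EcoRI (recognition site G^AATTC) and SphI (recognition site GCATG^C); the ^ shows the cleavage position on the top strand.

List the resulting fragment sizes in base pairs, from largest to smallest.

82, 23, 13 bp

EcoRI sites (GAATTC) start at positions 87, 100.
EcoRI cuts after the first base of each site, so after positions 87, 100.
The SphI site (GCATGC) starts at position 60.
SphI cuts after base 5 of each site (before the last base), so after position 64.
Combined cut positions: 64, 87, 100.
Circular molecule, 3 cuts → 3 fragments:
  65–87 → 23 bp
  88–100 → 13 bp
  101–118 then 1–64 → 18 + 64 = 82 bp
Sorted largest to smallest: 82, 23, 13 bp.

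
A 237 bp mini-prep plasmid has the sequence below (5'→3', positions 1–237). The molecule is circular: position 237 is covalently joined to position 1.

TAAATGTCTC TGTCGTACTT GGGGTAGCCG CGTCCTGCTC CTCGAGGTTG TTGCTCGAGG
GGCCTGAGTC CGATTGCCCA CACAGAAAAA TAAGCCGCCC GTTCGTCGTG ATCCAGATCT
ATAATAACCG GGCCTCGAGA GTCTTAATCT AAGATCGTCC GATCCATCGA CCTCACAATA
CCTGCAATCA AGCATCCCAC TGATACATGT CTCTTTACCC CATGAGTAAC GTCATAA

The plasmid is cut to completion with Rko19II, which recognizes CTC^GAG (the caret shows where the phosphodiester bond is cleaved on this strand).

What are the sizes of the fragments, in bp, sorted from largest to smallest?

Rko19II sites (CTCGAG) start at positions 41, 54, 134.
Rko19II cuts after base 3 of each site, so after positions 43, 56, 136.
Circular molecule, 3 cuts → 3 fragments:
  44–56 → 13 bp
  57–136 → 80 bp
  137–237 then 1–43 → 101 + 43 = 144 bp
Sorted largest to smallest: 144, 80, 13 bp.

144, 80, 13 bp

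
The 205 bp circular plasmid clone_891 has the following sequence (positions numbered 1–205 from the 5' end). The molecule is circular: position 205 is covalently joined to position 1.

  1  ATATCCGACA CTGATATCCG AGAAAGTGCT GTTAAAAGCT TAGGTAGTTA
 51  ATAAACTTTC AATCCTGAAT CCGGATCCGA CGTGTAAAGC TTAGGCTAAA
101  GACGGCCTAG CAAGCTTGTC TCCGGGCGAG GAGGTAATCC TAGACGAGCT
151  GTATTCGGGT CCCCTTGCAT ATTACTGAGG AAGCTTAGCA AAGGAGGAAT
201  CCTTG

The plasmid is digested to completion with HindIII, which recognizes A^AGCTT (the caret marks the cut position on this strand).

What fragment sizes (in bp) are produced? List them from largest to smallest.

HindIII sites (AAGCTT) start at positions 36, 87, 112, 181.
HindIII cuts after the first base of each site, so after positions 36, 87, 112, 181.
Circular molecule, 4 cuts → 4 fragments:
  37–87 → 51 bp
  88–112 → 25 bp
  113–181 → 69 bp
  182–205 then 1–36 → 24 + 36 = 60 bp
Sorted largest to smallest: 69, 60, 51, 25 bp.

69, 60, 51, 25 bp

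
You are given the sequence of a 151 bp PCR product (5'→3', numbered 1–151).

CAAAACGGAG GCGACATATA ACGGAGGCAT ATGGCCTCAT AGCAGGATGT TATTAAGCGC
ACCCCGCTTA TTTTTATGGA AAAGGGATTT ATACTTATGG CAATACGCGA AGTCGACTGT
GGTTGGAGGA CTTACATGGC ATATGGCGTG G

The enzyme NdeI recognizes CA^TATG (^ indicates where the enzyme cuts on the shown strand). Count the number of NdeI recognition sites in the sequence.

2

CATATG occurs starting at positions 28, 140.
NdeI cuts at 2 sites.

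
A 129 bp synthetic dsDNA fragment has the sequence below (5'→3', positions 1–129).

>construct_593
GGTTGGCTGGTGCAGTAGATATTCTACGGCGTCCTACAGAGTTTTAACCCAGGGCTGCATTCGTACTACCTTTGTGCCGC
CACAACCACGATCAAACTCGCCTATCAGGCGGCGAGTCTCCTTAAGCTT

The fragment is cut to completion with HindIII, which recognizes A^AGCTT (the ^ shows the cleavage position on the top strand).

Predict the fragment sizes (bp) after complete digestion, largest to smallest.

124, 5 bp

The HindIII site (AAGCTT) starts at position 124.
HindIII cuts after the first base of each site, so after position 124.
Linear molecule, 1 cut → 2 fragments:
  1–124 → 124 bp
  125–129 → 5 bp
Sorted largest to smallest: 124, 5 bp.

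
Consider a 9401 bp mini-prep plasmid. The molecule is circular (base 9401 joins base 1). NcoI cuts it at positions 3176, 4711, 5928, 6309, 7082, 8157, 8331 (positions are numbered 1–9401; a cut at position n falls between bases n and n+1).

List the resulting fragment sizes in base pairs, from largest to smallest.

Circular molecule, 7 cuts → 7 fragments:
  4711 − 3176 = 1535 bp
  5928 − 4711 = 1217 bp
  6309 − 5928 = 381 bp
  7082 − 6309 = 773 bp
  8157 − 7082 = 1075 bp
  8331 − 8157 = 174 bp
  wrap: 9401 − 8331 + 3176 = 4246 bp
Sorted largest to smallest: 4246, 1535, 1217, 1075, 773, 381, 174 bp.

4246, 1535, 1217, 1075, 773, 381, 174 bp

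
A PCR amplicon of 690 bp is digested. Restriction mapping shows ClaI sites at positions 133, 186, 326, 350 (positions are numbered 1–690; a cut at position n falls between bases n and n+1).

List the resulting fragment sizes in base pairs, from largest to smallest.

340, 140, 133, 53, 24 bp

Linear molecule, 4 cuts → 5 fragments:
  133 − 0 = 133 bp
  186 − 133 = 53 bp
  326 − 186 = 140 bp
  350 − 326 = 24 bp
  690 − 350 = 340 bp
Sorted largest to smallest: 340, 140, 133, 53, 24 bp.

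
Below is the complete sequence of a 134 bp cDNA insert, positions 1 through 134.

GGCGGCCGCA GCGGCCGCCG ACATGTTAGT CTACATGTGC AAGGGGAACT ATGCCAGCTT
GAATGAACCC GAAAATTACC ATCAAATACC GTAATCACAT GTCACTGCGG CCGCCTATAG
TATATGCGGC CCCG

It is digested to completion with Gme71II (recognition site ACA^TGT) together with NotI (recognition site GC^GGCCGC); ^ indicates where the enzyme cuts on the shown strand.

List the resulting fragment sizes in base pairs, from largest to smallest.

64, 26, 12, 11, 9, 9, 3 bp

Gme71II sites (ACATGT) start at positions 21, 33, 97.
Gme71II cuts after base 3 of each site, so after positions 23, 35, 99.
NotI sites (GCGGCCGC) start at positions 2, 11, 107.
NotI cuts after base 2 of each site, so after positions 3, 12, 108.
Combined cut positions: 3, 12, 23, 35, 99, 108.
Linear molecule, 6 cuts → 7 fragments:
  1–3 → 3 bp
  4–12 → 9 bp
  13–23 → 11 bp
  24–35 → 12 bp
  36–99 → 64 bp
  100–108 → 9 bp
  109–134 → 26 bp
Sorted largest to smallest: 64, 26, 12, 11, 9, 9, 3 bp.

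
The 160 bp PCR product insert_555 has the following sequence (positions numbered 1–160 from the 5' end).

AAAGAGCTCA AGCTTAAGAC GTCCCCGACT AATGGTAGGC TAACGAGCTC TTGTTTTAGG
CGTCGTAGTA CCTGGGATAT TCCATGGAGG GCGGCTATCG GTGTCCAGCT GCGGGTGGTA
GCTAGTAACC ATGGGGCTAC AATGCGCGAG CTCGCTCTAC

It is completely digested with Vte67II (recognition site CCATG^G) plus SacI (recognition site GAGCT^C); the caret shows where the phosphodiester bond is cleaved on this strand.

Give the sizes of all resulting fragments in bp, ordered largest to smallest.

47, 41, 37, 19, 8, 8 bp

Vte67II sites (CCATGG) start at positions 82, 129.
Vte67II cuts after base 5 of each site (before the last base), so after positions 86, 133.
SacI sites (GAGCTC) start at positions 4, 45, 148.
SacI cuts after base 5 of each site (before the last base), so after positions 8, 49, 152.
Combined cut positions: 8, 49, 86, 133, 152.
Linear molecule, 5 cuts → 6 fragments:
  1–8 → 8 bp
  9–49 → 41 bp
  50–86 → 37 bp
  87–133 → 47 bp
  134–152 → 19 bp
  153–160 → 8 bp
Sorted largest to smallest: 47, 41, 37, 19, 8, 8 bp.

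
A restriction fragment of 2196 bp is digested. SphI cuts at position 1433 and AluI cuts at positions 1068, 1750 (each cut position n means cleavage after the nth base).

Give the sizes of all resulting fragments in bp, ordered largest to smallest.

1068, 446, 365, 317 bp

Combined cut positions (sorted): 1068, 1433, 1750.
Linear molecule, 3 cuts → 4 fragments:
  1068 − 0 = 1068 bp
  1433 − 1068 = 365 bp
  1750 − 1433 = 317 bp
  2196 − 1750 = 446 bp
Sorted largest to smallest: 1068, 446, 365, 317 bp.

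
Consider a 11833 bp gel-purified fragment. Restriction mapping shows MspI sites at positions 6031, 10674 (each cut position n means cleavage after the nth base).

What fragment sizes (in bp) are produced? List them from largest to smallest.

Linear molecule, 2 cuts → 3 fragments:
  6031 − 0 = 6031 bp
  10674 − 6031 = 4643 bp
  11833 − 10674 = 1159 bp
Sorted largest to smallest: 6031, 4643, 1159 bp.

6031, 4643, 1159 bp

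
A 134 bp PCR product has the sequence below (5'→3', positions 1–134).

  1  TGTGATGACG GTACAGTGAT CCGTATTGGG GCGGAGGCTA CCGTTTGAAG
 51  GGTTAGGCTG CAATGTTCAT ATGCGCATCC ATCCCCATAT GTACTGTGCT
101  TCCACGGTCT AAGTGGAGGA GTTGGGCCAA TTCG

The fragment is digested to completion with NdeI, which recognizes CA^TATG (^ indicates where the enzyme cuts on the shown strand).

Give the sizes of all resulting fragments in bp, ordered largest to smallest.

NdeI sites (CATATG) start at positions 68, 86.
NdeI cuts after base 2 of each site, so after positions 69, 87.
Linear molecule, 2 cuts → 3 fragments:
  1–69 → 69 bp
  70–87 → 18 bp
  88–134 → 47 bp
Sorted largest to smallest: 69, 47, 18 bp.

69, 47, 18 bp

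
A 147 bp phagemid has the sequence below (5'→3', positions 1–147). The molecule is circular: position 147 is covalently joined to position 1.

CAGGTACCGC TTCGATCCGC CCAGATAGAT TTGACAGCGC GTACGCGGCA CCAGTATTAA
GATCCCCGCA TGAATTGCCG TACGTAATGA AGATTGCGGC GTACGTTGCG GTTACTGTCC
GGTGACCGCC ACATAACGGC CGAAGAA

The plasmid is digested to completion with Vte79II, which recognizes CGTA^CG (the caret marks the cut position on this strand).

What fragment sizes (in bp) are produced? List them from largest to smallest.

Vte79II sites (CGTACG) start at positions 40, 79, 100.
Vte79II cuts after base 4 of each site, so after positions 43, 82, 103.
Circular molecule, 3 cuts → 3 fragments:
  44–82 → 39 bp
  83–103 → 21 bp
  104–147 then 1–43 → 44 + 43 = 87 bp
Sorted largest to smallest: 87, 39, 21 bp.

87, 39, 21 bp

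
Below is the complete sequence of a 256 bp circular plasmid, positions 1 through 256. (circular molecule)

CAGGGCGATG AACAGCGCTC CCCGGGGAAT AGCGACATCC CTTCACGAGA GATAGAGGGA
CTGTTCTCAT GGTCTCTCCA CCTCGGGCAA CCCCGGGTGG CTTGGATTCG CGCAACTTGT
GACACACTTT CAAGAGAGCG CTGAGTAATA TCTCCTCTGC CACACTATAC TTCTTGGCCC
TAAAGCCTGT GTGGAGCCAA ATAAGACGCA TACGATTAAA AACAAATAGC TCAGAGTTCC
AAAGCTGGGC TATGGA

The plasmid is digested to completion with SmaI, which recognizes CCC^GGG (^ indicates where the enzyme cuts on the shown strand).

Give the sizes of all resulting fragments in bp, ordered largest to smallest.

185, 71 bp

SmaI sites (CCCGGG) start at positions 21, 92.
SmaI cuts after base 3 of each site, so after positions 23, 94.
Circular molecule, 2 cuts → 2 fragments:
  24–94 → 71 bp
  95–256 then 1–23 → 162 + 23 = 185 bp
Sorted largest to smallest: 185, 71 bp.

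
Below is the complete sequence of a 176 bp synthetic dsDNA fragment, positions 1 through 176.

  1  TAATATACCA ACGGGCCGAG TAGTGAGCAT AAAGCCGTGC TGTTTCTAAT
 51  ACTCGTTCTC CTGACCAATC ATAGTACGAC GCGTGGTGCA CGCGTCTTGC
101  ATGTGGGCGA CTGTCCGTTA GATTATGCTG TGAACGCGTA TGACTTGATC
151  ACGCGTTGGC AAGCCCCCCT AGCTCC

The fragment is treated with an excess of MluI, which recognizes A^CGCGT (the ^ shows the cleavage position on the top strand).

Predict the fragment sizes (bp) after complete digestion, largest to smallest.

79, 44, 25, 17, 11 bp

MluI sites (ACGCGT) start at positions 79, 90, 134, 151.
MluI cuts after the first base of each site, so after positions 79, 90, 134, 151.
Linear molecule, 4 cuts → 5 fragments:
  1–79 → 79 bp
  80–90 → 11 bp
  91–134 → 44 bp
  135–151 → 17 bp
  152–176 → 25 bp
Sorted largest to smallest: 79, 44, 25, 17, 11 bp.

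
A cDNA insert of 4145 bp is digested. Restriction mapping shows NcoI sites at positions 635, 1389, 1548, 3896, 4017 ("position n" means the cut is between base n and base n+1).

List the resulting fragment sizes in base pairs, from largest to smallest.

2348, 754, 635, 159, 128, 121 bp

Linear molecule, 5 cuts → 6 fragments:
  635 − 0 = 635 bp
  1389 − 635 = 754 bp
  1548 − 1389 = 159 bp
  3896 − 1548 = 2348 bp
  4017 − 3896 = 121 bp
  4145 − 4017 = 128 bp
Sorted largest to smallest: 2348, 754, 635, 159, 128, 121 bp.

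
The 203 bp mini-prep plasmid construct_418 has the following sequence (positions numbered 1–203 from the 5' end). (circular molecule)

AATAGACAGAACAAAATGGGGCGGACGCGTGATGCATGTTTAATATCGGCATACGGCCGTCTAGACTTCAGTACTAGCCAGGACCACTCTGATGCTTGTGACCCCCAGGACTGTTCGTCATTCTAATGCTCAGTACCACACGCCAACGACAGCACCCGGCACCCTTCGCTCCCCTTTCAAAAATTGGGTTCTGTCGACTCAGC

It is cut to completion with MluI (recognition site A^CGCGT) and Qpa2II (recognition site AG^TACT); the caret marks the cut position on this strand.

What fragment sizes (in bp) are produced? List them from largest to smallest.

The MluI site (ACGCGT) starts at position 25.
MluI cuts after the first base of each site, so after position 25.
The Qpa2II site (AGTACT) starts at position 70.
Qpa2II cuts after base 2 of each site, so after position 71.
Combined cut positions: 25, 71.
Circular molecule, 2 cuts → 2 fragments:
  26–71 → 46 bp
  72–203 then 1–25 → 132 + 25 = 157 bp
Sorted largest to smallest: 157, 46 bp.

157, 46 bp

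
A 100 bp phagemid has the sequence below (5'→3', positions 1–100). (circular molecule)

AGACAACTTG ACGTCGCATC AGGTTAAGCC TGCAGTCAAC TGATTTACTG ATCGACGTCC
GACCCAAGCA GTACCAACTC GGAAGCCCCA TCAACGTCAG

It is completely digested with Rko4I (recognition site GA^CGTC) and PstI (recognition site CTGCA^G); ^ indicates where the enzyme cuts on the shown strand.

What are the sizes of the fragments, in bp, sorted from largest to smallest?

Rko4I sites (GACGTC) start at positions 10, 54.
Rko4I cuts after base 2 of each site, so after positions 11, 55.
The PstI site (CTGCAG) starts at position 30.
PstI cuts after base 5 of each site (before the last base), so after position 34.
Combined cut positions: 11, 34, 55.
Circular molecule, 3 cuts → 3 fragments:
  12–34 → 23 bp
  35–55 → 21 bp
  56–100 then 1–11 → 45 + 11 = 56 bp
Sorted largest to smallest: 56, 23, 21 bp.

56, 23, 21 bp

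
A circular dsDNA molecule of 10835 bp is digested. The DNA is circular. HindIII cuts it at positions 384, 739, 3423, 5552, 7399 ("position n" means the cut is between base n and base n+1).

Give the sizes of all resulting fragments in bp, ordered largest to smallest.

3820, 2684, 2129, 1847, 355 bp

Circular molecule, 5 cuts → 5 fragments:
  739 − 384 = 355 bp
  3423 − 739 = 2684 bp
  5552 − 3423 = 2129 bp
  7399 − 5552 = 1847 bp
  wrap: 10835 − 7399 + 384 = 3820 bp
Sorted largest to smallest: 3820, 2684, 2129, 1847, 355 bp.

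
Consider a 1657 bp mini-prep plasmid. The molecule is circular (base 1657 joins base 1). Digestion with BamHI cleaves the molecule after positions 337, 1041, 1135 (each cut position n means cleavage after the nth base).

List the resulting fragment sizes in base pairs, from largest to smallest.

859, 704, 94 bp

Circular molecule, 3 cuts → 3 fragments:
  1041 − 337 = 704 bp
  1135 − 1041 = 94 bp
  wrap: 1657 − 1135 + 337 = 859 bp
Sorted largest to smallest: 859, 704, 94 bp.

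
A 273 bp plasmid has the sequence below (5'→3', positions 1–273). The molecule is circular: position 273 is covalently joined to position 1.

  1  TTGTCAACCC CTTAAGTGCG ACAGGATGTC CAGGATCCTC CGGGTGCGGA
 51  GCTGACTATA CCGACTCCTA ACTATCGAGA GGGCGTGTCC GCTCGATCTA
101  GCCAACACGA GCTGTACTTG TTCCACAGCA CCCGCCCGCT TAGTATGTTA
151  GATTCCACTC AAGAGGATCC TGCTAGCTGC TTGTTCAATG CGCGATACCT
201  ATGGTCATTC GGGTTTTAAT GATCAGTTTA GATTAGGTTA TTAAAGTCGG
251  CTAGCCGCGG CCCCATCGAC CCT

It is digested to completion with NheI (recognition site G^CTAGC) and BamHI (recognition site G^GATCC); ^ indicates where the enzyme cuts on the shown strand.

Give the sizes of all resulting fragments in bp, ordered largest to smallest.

132, 78, 56, 7 bp

NheI sites (GCTAGC) start at positions 172, 250.
NheI cuts after the first base of each site, so after positions 172, 250.
BamHI sites (GGATCC) start at positions 33, 165.
BamHI cuts after the first base of each site, so after positions 33, 165.
Combined cut positions: 33, 165, 172, 250.
Circular molecule, 4 cuts → 4 fragments:
  34–165 → 132 bp
  166–172 → 7 bp
  173–250 → 78 bp
  251–273 then 1–33 → 23 + 33 = 56 bp
Sorted largest to smallest: 132, 78, 56, 7 bp.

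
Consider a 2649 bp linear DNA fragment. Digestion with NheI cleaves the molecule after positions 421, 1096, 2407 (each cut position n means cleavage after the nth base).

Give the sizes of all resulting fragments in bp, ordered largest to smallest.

1311, 675, 421, 242 bp

Linear molecule, 3 cuts → 4 fragments:
  421 − 0 = 421 bp
  1096 − 421 = 675 bp
  2407 − 1096 = 1311 bp
  2649 − 2407 = 242 bp
Sorted largest to smallest: 1311, 675, 421, 242 bp.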